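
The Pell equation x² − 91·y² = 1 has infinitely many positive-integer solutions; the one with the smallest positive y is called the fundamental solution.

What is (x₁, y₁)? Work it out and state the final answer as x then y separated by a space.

1574 165

√91 = [9; 1,1,5,1,5,1,1,18, …], period ℓ=8 (even) → k=7
i=0: a=9 ⇒ p=9, q=1
…
i=2: a=1 ⇒ p=19, q=2
i=3: a=5 ⇒ p=105, q=11
i=4: a=1 ⇒ p=124, q=13
…
i=6: a=1 ⇒ p=849, q=89
i=7: a=1 ⇒ p=1574, q=165
fundamental: x₁=1574, y₁=165  (since 2477476 − 91·27225 = 1)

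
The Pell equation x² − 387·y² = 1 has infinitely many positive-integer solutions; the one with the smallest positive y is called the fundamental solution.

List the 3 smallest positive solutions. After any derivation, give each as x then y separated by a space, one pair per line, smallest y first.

3482 177
24248647 1232628
168867574226 8584021215

√387 → a₀=19, period (1,2,19,2,1,38); ℓ=6 even so k=5
k=0  a_k=19  p_k/q_k = 19/1
k=1  a_k=1  p_k/q_k = 20/1
k=2  a_k=2  p_k/q_k = 59/3
…
k=4  a_k=2  p_k/q_k = 2341/119
k=5  a_k=1  p_k/q_k = 3482/177
→ (3482, 177).  Check: 3482²=12124324, 387·177²=12124323, difference 1.
(3482+177√387)^2 = 24248647 + 1232628√387
(3482+177√387)^3 = 168867574226 + 8584021215√387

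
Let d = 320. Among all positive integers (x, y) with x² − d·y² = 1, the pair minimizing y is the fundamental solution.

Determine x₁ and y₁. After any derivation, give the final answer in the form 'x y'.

161 9

[17; 1,7,1,34] for √320; ℓ=4 ⇒ convergent index 3
a_0=17:  p_0=17·1+0=17,  q_0=17·0+1=1
…
a_2=7:  p_2=7·18+17=143,  q_2=7·1+1=8
a_3=1:  p_3=1·143+18=161,  q_3=1·8+1=9
→ (161, 9).  Check: 161²=25921, 320·9²=25920, difference 1.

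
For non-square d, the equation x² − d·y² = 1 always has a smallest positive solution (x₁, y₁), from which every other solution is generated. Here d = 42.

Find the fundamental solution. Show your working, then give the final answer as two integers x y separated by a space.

13 2

√42 → a₀=6, period (2,12); ℓ=2 even so k=1
k=0  a_k=6  p_k/q_k = 6/1
k=1  a_k=2  p_k/q_k = 13/2
(x₁, y₁) = (13, 2);  13² − 42·2² = 1 ✓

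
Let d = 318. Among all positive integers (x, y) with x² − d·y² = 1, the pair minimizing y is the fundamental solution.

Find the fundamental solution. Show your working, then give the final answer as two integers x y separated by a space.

√318 = [17; 1,4,1,34, …], period ℓ=4 (even) → k=3
i=0: a=17 ⇒ p=17, q=1
i=1: a=1 ⇒ p=18, q=1
i=2: a=4 ⇒ p=89, q=5
i=3: a=1 ⇒ p=107, q=6
fundamental: x₁=107, y₁=6  (since 11449 − 318·36 = 1)

107 6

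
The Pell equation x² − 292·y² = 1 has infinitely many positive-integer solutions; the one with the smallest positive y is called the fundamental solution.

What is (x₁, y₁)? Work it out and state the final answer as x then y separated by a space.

2281249 133500

d=292: √d = [17; 11,2,1,3,8,3,1,2,11,34] (ℓ=10, even), read p_9/q_9
a_0=17:  p_0=17·1+0=17,  q_0=17·0+1=1
a_1=11:  p_1=11·17+1=188,  q_1=11·1+0=11
a_2=2:  p_2=2·188+17=393,  q_2=2·11+1=23
a_3=1:  p_3=1·393+188=581,  q_3=1·23+11=34
a_4=3:  p_4=3·581+393=2136,  q_4=3·34+23=125
…
a_6=3:  p_6=3·17669+2136=55143,  q_6=3·1034+125=3227
a_7=1:  p_7=1·55143+17669=72812,  q_7=1·3227+1034=4261
a_8=2:  p_8=2·72812+55143=200767,  q_8=2·4261+3227=11749
a_9=11:  p_9=11·200767+72812=2281249,  q_9=11·11749+4261=133500
→ (2281249, 133500).  Check: 2281249²=5204097000001, 292·133500²=5204097000000, difference 1.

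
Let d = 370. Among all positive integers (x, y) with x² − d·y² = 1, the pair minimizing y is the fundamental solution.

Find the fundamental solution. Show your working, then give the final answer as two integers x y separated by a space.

213859 11118

d=370: √d = [19; 4,4,38] (ℓ=3, odd), read p_5/q_5
step 0: (19, 1)  from 19·(1,0) + (0,1)
…
step 2: (327, 17)  from 4·(77,4) + (19,1)
step 3: (12503, 650)  from 38·(327,17) + (77,4)
step 4: (50339, 2617)  from 4·(12503,650) + (327,17)
step 5: (213859, 11118)  from 4·(50339,2617) + (12503,650)
(x₁, y₁) = (213859, 11118);  213859² − 370·11118² = 1 ✓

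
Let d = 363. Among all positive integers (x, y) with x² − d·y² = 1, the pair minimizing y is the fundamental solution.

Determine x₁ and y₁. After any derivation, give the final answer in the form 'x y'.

362 19

d=363: √d = [19; 19,38] (ℓ=2, even), read p_1/q_1
k=0  a_k=19  p_k/q_k = 19/1
k=1  a_k=19  p_k/q_k = 362/19
(x₁, y₁) = (362, 19);  362² − 363·19² = 1 ✓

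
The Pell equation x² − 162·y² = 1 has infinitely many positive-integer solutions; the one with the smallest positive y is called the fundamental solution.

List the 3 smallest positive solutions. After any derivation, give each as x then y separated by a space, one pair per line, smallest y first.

d=162: √d = [12; 1,2,1,2,12,2,1,2,1,24] (ℓ=10, even), read p_9/q_9
step 0: (12, 1)  from 12·(1,0) + (0,1)
…
step 7: (5333, 419)  from 1·(3602,283) + (1731,136)
step 8: (14268, 1121)  from 2·(5333,419) + (3602,283)
step 9: (19601, 1540)  from 1·(14268,1121) + (5333,419)
(x₁, y₁) = (19601, 1540);  19601² − 162·1540² = 1 ✓
(19601+1540√162)^2 = 768398401 + 60371080√162
(19601+1540√162)^3 = 30122754096401 + 2366667076620√162

19601 1540
768398401 60371080
30122754096401 2366667076620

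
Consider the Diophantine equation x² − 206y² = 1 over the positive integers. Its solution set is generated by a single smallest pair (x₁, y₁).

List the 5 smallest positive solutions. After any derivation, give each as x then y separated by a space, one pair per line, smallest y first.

√206 = [14; 2,1,5,14,5,1,2,28, …], period ℓ=8 (even) → k=7
i=0: a=14 ⇒ p=14, q=1
…
i=2: a=1 ⇒ p=43, q=3
i=3: a=5 ⇒ p=244, q=17
i=4: a=14 ⇒ p=3459, q=241
i=5: a=5 ⇒ p=17539, q=1222
i=6: a=1 ⇒ p=20998, q=1463
i=7: a=2 ⇒ p=59535, q=4148
→ (59535, 4148).  Check: 59535²=3544416225, 206·4148²=3544416224, difference 1.
n=2: (59535,4148)∘(59535,4148) = (59535·59535+206·4148·4148, 59535·4148+4148·59535) = (7088832449,493902360)
n=3: (7088832449,493902360)∘(59535,4148) = (59535·7088832449+206·4148·493902360, 59535·493902360+4148·7088832449) = (844067279642895,58808954001052)
n=4: (844067279642895,58808954001052)∘(59535,4148) = (59535·844067279642895+206·4148·58808954001052, 59535·58808954001052+4148·844067279642895) = (100503090979990675201,7002382152411359280)
n=5: (100503090979990675201,7002382152411359280)∘(59535,4148) = (59535·100503090979990675201+206·4148·7002382152411359280, 59535·7002382152411359280+4148·100503090979990675201) = (11966903042143422416540175,833773642828811595468548)

59535 4148
7088832449 493902360
844067279642895 58808954001052
100503090979990675201 7002382152411359280
11966903042143422416540175 833773642828811595468548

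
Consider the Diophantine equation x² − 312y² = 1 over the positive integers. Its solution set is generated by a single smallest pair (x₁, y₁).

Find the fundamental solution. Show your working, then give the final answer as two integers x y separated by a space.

[17; 1,1,1,34] for √312; ℓ=4 ⇒ convergent index 3
a_0=17:  p_0=17·1+0=17,  q_0=17·0+1=1
a_1=1:  p_1=1·17+1=18,  q_1=1·1+0=1
a_2=1:  p_2=1·18+17=35,  q_2=1·1+1=2
a_3=1:  p_3=1·35+18=53,  q_3=1·2+1=3
fundamental: x₁=53, y₁=3  (since 2809 − 312·9 = 1)

53 3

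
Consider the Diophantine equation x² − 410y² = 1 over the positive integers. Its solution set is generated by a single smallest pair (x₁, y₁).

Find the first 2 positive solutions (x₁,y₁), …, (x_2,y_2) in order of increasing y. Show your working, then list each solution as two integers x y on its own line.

81 4
13121 648

d=410: √d = [20; 4,40] (ℓ=2, even), read p_1/q_1
a_0=20:  p_0=20·1+0=20,  q_0=20·0+1=1
a_1=4:  p_1=4·20+1=81,  q_1=4·1+0=4
(x₁, y₁) = (81, 4);  81² − 410·4² = 1 ✓
(x_2, y_2) = (81·81 + 410·4·4, 81·4 + 4·81) = (13121, 648)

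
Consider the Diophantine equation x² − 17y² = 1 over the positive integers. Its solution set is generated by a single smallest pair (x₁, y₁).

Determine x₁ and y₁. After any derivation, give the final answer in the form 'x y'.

33 8

[4; 8] for √17; ℓ=1 ⇒ convergent index 1
step 0: (4, 1)  from 4·(1,0) + (0,1)
step 1: (33, 8)  from 8·(4,1) + (1,0)
(x₁, y₁) = (33, 8);  33² − 17·8² = 1 ✓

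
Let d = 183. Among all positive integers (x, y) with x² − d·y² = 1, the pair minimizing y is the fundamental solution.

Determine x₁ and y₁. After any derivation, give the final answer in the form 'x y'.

d=183: √d = [13; 1,1,8,1,1,26] (ℓ=6, even), read p_5/q_5
k=0  a_k=13  p_k/q_k = 13/1
…
k=2  a_k=1  p_k/q_k = 27/2
…
k=4  a_k=1  p_k/q_k = 257/19
k=5  a_k=1  p_k/q_k = 487/36
(x₁, y₁) = (487, 36);  487² − 183·36² = 1 ✓

487 36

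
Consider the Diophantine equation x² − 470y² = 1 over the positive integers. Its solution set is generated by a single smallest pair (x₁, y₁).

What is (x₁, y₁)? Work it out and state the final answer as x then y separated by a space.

d=470: √d = [21; 1,2,8,2,1,42] (ℓ=6, even), read p_5/q_5
a_0=21:  p_0=21·1+0=21,  q_0=21·0+1=1
a_1=1:  p_1=1·21+1=22,  q_1=1·1+0=1
…
a_3=8:  p_3=8·65+22=542,  q_3=8·3+1=25
a_4=2:  p_4=2·542+65=1149,  q_4=2·25+3=53
a_5=1:  p_5=1·1149+542=1691,  q_5=1·53+25=78
fundamental: x₁=1691, y₁=78  (since 2859481 − 470·6084 = 1)

1691 78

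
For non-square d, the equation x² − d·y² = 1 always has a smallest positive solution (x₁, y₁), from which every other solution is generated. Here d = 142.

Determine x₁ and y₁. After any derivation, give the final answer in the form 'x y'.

d=142: √d = [11; 1,10,1,22] (ℓ=4, even), read p_3/q_3
a_0=11:  p_0=11·1+0=11,  q_0=11·0+1=1
a_1=1:  p_1=1·11+1=12,  q_1=1·1+0=1
a_2=10:  p_2=10·12+11=131,  q_2=10·1+1=11
a_3=1:  p_3=1·131+12=143,  q_3=1·11+1=12
(x₁, y₁) = (143, 12);  143² − 142·12² = 1 ✓

143 12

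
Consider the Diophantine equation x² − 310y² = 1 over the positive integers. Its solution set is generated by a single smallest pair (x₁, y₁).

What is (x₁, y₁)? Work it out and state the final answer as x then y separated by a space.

√310 → a₀=17, period (1,1,1,1,5,…,1,1,34); ℓ=16 even so k=15
k=0  a_k=17  p_k/q_k = 17/1
…
k=2  a_k=1  p_k/q_k = 35/2
…
k=4  a_k=1  p_k/q_k = 88/5
k=5  a_k=5  p_k/q_k = 493/28
k=6  a_k=3  p_k/q_k = 1567/89
…
k=8  a_k=2  p_k/q_k = 5687/323
k=9  a_k=1  p_k/q_k = 7747/440
k=10  a_k=3  p_k/q_k = 28928/1643
k=11  a_k=5  p_k/q_k = 152387/8655
…
k=13  a_k=1  p_k/q_k = 333702/18953
k=14  a_k=1  p_k/q_k = 515017/29251
k=15  a_k=1  p_k/q_k = 848719/48204
fundamental: x₁=848719, y₁=48204  (since 720323940961 − 310·2323625616 = 1)

848719 48204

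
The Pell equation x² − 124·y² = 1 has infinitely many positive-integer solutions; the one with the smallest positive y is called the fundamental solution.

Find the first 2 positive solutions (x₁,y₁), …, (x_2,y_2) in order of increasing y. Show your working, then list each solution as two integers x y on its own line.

4620799 414960
42703566796801 3834893506080

d=124: √d = [11; 7,2,1,1,1,…,2,7,22] (ℓ=16, even), read p_15/q_15
a_0=11:  p_0=11·1+0=11,  q_0=11·0+1=1
…
a_2=2:  p_2=2·78+11=167,  q_2=2·7+1=15
…
a_6=3:  p_6=3·657+412=2383,  q_6=3·59+37=214
a_7=1:  p_7=1·2383+657=3040,  q_7=1·214+59=273
a_8=4:  p_8=4·3040+2383=14543,  q_8=4·273+214=1306
…
a_10=3:  p_10=3·17583+14543=67292,  q_10=3·1579+1306=6043
a_11=1:  p_11=1·67292+17583=84875,  q_11=1·6043+1579=7622
…
a_14=2:  p_14=2·237042+152167=626251,  q_14=2·21287+13665=56239
a_15=7:  p_15=7·626251+237042=4620799,  q_15=7·56239+21287=414960
fundamental: x₁=4620799, y₁=414960  (since 21351783398401 − 124·172191801600 = 1)
(x_2, y_2) = (4620799·4620799 + 124·414960·414960, 4620799·414960 + 414960·4620799) = (42703566796801, 3834893506080)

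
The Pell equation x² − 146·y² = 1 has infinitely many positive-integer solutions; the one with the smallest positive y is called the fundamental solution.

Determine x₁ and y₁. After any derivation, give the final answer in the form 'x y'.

145 12

√146 → a₀=12, period (12,24); ℓ=2 even so k=1
step 0: (12, 1)  from 12·(1,0) + (0,1)
step 1: (145, 12)  from 12·(12,1) + (1,0)
(x₁, y₁) = (145, 12);  145² − 146·12² = 1 ✓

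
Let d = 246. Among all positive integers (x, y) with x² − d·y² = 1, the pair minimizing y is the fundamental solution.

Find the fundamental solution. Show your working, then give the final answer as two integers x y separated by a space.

88805 5662

√246 = [15; 1,2,5,1,14,1,5,2,1,30, …], period ℓ=10 (even) → k=9
k=0  a_k=15  p_k/q_k = 15/1
…
k=6  a_k=1  p_k/q_k = 4721/301
k=7  a_k=5  p_k/q_k = 28028/1787
k=8  a_k=2  p_k/q_k = 60777/3875
k=9  a_k=1  p_k/q_k = 88805/5662
(x₁, y₁) = (88805, 5662);  88805² − 246·5662² = 1 ✓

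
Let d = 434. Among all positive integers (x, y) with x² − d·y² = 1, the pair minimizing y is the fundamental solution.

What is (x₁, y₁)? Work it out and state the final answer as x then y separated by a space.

d=434: √d = [20; 1,4,1,40] (ℓ=4, even), read p_3/q_3
a_0=20:  p_0=20·1+0=20,  q_0=20·0+1=1
…
a_2=4:  p_2=4·21+20=104,  q_2=4·1+1=5
a_3=1:  p_3=1·104+21=125,  q_3=1·5+1=6
(x₁, y₁) = (125, 6);  125² − 434·6² = 1 ✓

125 6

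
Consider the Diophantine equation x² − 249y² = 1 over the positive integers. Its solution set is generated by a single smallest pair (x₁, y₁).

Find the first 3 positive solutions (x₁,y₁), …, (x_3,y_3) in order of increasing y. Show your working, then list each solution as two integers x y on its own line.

8553815 542076
146335502108449 9273635639880
2503453625935556812055 158649927281879742324

√249 = [15; 1,3,1,1,5,…,3,1,30, …], period ℓ=16 (even) → k=15
k=0  a_k=15  p_k/q_k = 15/1
k=1  a_k=1  p_k/q_k = 16/1
k=2  a_k=3  p_k/q_k = 63/4
…
k=5  a_k=5  p_k/q_k = 789/50
k=6  a_k=1  p_k/q_k = 931/59
k=7  a_k=3  p_k/q_k = 3582/227
…
k=9  a_k=3  p_k/q_k = 113835/7214
k=10  a_k=1  p_k/q_k = 150586/9543
k=11  a_k=5  p_k/q_k = 866765/54929
k=12  a_k=1  p_k/q_k = 1017351/64472
k=13  a_k=1  p_k/q_k = 1884116/119401
k=14  a_k=3  p_k/q_k = 6669699/422675
k=15  a_k=1  p_k/q_k = 8553815/542076
(x₁, y₁) = (8553815, 542076);  8553815² − 249·542076² = 1 ✓
n=2: (8553815,542076)∘(8553815,542076) = (8553815·8553815+249·542076·542076, 8553815·542076+542076·8553815) = (146335502108449,9273635639880)
n=3: (146335502108449,9273635639880)∘(8553815,542076) = (8553815·146335502108449+249·542076·9273635639880, 8553815·9273635639880+542076·146335502108449) = (2503453625935556812055,158649927281879742324)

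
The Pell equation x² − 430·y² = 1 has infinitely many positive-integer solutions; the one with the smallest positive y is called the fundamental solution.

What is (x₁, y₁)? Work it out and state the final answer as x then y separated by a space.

d=430: √d = [20; 1,2,1,3,1,…,2,1,40] (ℓ=14, even), read p_13/q_13
k=0  a_k=20  p_k/q_k = 20/1
k=1  a_k=1  p_k/q_k = 21/1
…
k=7  a_k=8  p_k/q_k = 21794/1051
…
k=11  a_k=1  p_k/q_k = 754371/36379
k=12  a_k=2  p_k/q_k = 2107880/101651
k=13  a_k=1  p_k/q_k = 2862251/138030
→ (2862251, 138030).  Check: 2862251²=8192480787001, 430·138030²=8192480787000, difference 1.

2862251 138030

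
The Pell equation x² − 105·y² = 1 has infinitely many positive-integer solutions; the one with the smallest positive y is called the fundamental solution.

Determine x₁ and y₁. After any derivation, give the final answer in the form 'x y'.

41 4

d=105: √d = [10; 4,20] (ℓ=2, even), read p_1/q_1
step 0: (10, 1)  from 10·(1,0) + (0,1)
step 1: (41, 4)  from 4·(10,1) + (1,0)
fundamental: x₁=41, y₁=4  (since 1681 − 105·16 = 1)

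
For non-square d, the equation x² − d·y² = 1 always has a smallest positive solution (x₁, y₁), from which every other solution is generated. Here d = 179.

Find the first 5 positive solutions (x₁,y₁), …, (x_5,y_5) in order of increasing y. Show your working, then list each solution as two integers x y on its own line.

[13; 2,1,1,1,3,…,1,2,26] for √179; ℓ=14 ⇒ convergent index 13
a_0=13:  p_0=13·1+0=13,  q_0=13·0+1=1
a_1=2:  p_1=2·13+1=27,  q_1=2·1+0=2
a_2=1:  p_2=1·27+13=40,  q_2=1·2+1=3
a_3=1:  p_3=1·40+27=67,  q_3=1·3+2=5
a_4=1:  p_4=1·67+40=107,  q_4=1·5+3=8
a_5=3:  p_5=3·107+67=388,  q_5=3·8+5=29
a_6=5:  p_6=5·388+107=2047,  q_6=5·29+8=153
…
a_10=1:  p_10=1·438125+137042=575167,  q_10=1·32747+10243=42990
a_11=1:  p_11=1·575167+438125=1013292,  q_11=1·42990+32747=75737
a_12=1:  p_12=1·1013292+575167=1588459,  q_12=1·75737+42990=118727
a_13=2:  p_13=2·1588459+1013292=4190210,  q_13=2·118727+75737=313191
(x₁, y₁) = (4190210, 313191);  4190210² − 179·313191² = 1 ✓
(4190210+313191√179)^2 = 35115719688199 + 2624672120220√179
(4190210+313191√179)^3 = 294284479589372473370 + 21995854729733779209√179
(4190210+313191√179)^4 = 2466227538440333747559727201 + 184334500894152933286567560√179
(4190210+313191√179)^5 = 20668022587695847460244899657331050 + 1544800537983355129318686777395991√179

4190210 313191
35115719688199 2624672120220
294284479589372473370 21995854729733779209
2466227538440333747559727201 184334500894152933286567560
20668022587695847460244899657331050 1544800537983355129318686777395991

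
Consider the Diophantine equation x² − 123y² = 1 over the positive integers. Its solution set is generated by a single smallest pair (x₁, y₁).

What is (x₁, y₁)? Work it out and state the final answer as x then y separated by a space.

122 11

√123 → a₀=11, period (11,22); ℓ=2 even so k=1
a_0=11:  p_0=11·1+0=11,  q_0=11·0+1=1
a_1=11:  p_1=11·11+1=122,  q_1=11·1+0=11
fundamental: x₁=122, y₁=11  (since 14884 − 123·121 = 1)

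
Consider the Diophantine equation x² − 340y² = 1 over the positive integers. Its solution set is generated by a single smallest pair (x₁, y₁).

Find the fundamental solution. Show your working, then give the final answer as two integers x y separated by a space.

285769 15498

[18; 2,3,1,1,1,…,3,2,36] for √340; ℓ=14 ⇒ convergent index 13
k=0  a_k=18  p_k/q_k = 18/1
…
k=2  a_k=3  p_k/q_k = 129/7
k=3  a_k=1  p_k/q_k = 166/9
…
k=5  a_k=1  p_k/q_k = 461/25
k=6  a_k=1  p_k/q_k = 756/41
…
k=8  a_k=1  p_k/q_k = 7265/394
k=9  a_k=1  p_k/q_k = 13774/747
…
k=11  a_k=1  p_k/q_k = 34813/1888
k=12  a_k=3  p_k/q_k = 125478/6805
k=13  a_k=2  p_k/q_k = 285769/15498
→ (285769, 15498).  Check: 285769²=81663921361, 340·15498²=81663921360, difference 1.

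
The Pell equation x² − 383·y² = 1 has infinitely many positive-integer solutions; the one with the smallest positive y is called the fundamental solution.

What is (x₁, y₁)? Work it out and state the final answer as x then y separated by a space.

d=383: √d = [19; 1,1,3,19,3,1,1,38] (ℓ=8, even), read p_7/q_7
i=0: a=19 ⇒ p=19, q=1
i=1: a=1 ⇒ p=20, q=1
…
i=4: a=19 ⇒ p=2642, q=135
i=5: a=3 ⇒ p=8063, q=412
i=6: a=1 ⇒ p=10705, q=547
i=7: a=1 ⇒ p=18768, q=959
fundamental: x₁=18768, y₁=959  (since 352237824 − 383·919681 = 1)

18768 959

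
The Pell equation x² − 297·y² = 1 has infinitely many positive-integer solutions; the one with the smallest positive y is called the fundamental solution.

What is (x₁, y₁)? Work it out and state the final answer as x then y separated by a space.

48599 2820

√297 → a₀=17, period (4,3,1,1,2,1,1,3,4,34); ℓ=10 even so k=9
step 0: (17, 1)  from 17·(1,0) + (0,1)
…
step 6: (1844, 107)  from 1·(1327,77) + (517,30)
…
step 8: (11357, 659)  from 3·(3171,184) + (1844,107)
step 9: (48599, 2820)  from 4·(11357,659) + (3171,184)
(x₁, y₁) = (48599, 2820);  48599² − 297·2820² = 1 ✓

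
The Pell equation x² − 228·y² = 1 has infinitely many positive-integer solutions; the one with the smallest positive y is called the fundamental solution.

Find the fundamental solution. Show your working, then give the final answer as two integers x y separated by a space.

151 10

√228 = [15; 10,30, …], period ℓ=2 (even) → k=1
k=0  a_k=15  p_k/q_k = 15/1
k=1  a_k=10  p_k/q_k = 151/10
→ (151, 10).  Check: 151²=22801, 228·10²=22800, difference 1.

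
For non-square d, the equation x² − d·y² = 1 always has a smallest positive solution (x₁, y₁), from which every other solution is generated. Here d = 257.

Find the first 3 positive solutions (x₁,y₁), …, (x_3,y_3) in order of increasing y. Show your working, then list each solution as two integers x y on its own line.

513 32
526337 32832
540021249 33685600

[16; 32] for √257; ℓ=1 ⇒ convergent index 1
step 0: (16, 1)  from 16·(1,0) + (0,1)
step 1: (513, 32)  from 32·(16,1) + (1,0)
(x₁, y₁) = (513, 32);  513² − 257·32² = 1 ✓
k=2:  x_2 = 513·513+257·32·32 = 526337,  y_2 = 513·32+32·513 = 32832
k=3:  x_3 = 513·526337+257·32·32832 = 540021249,  y_3 = 513·32832+32·526337 = 33685600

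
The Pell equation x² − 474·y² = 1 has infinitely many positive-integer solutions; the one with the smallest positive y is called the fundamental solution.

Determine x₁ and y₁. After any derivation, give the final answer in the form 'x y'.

√474 = [21; 1,3,2,1,1,…,3,1,42, …], period ℓ=14 (even) → k=13
i=0: a=21 ⇒ p=21, q=1
i=1: a=1 ⇒ p=22, q=1
i=2: a=3 ⇒ p=87, q=4
i=3: a=2 ⇒ p=196, q=9
i=4: a=1 ⇒ p=283, q=13
i=5: a=1 ⇒ p=479, q=22
i=6: a=1 ⇒ p=762, q=35
i=7: a=6 ⇒ p=5051, q=232
i=8: a=1 ⇒ p=5813, q=267
i=9: a=1 ⇒ p=10864, q=499
i=10: a=1 ⇒ p=16677, q=766
i=11: a=2 ⇒ p=44218, q=2031
i=12: a=3 ⇒ p=149331, q=6859
i=13: a=1 ⇒ p=193549, q=8890
fundamental: x₁=193549, y₁=8890  (since 37461215401 − 474·79032100 = 1)

193549 8890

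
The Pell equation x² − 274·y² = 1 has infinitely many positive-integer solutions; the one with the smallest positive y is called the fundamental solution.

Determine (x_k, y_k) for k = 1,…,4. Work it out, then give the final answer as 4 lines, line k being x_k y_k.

3959299 239190
31352097142801 1894049455620
248264653730785753699 14998216231173381570
1965907990503261255572251201 118764845051735182903983240

√274 → a₀=16, period (1,1,4,4,1,1,32); ℓ=7 odd so k=13
a_0=16:  p_0=16·1+0=16,  q_0=16·0+1=1
a_1=1:  p_1=1·16+1=17,  q_1=1·1+0=1
a_2=1:  p_2=1·17+16=33,  q_2=1·1+1=2
a_3=4:  p_3=4·33+17=149,  q_3=4·2+1=9
a_4=4:  p_4=4·149+33=629,  q_4=4·9+2=38
a_5=1:  p_5=1·629+149=778,  q_5=1·38+9=47
…
a_8=1:  p_8=1·45802+1407=47209,  q_8=1·2767+85=2852
…
a_11=4:  p_11=4·419253+93011=1770023,  q_11=4·25328+5619=106931
a_12=1:  p_12=1·1770023+419253=2189276,  q_12=1·106931+25328=132259
a_13=1:  p_13=1·2189276+1770023=3959299,  q_13=1·132259+106931=239190
→ (3959299, 239190).  Check: 3959299²=15676048571401, 274·239190²=15676048571400, difference 1.
k=2:  x_2 = 3959299·3959299+274·239190·239190 = 31352097142801,  y_2 = 3959299·239190+239190·3959299 = 1894049455620
k=3:  x_3 = 3959299·31352097142801+274·239190·1894049455620 = 248264653730785753699,  y_3 = 3959299·1894049455620+239190·31352097142801 = 14998216231173381570
k=4:  x_4 = 3959299·248264653730785753699+274·239190·14998216231173381570 = 1965907990503261255572251201,  y_4 = 3959299·14998216231173381570+239190·248264653730785753699 = 118764845051735182903983240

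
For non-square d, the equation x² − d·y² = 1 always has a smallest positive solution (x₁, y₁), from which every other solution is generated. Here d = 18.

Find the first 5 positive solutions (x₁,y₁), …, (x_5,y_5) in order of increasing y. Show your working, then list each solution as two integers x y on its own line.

d=18: √d = [4; 4,8] (ℓ=2, even), read p_1/q_1
a_0=4:  p_0=4·1+0=4,  q_0=4·0+1=1
a_1=4:  p_1=4·4+1=17,  q_1=4·1+0=4
→ (17, 4).  Check: 17²=289, 18·4²=288, difference 1.
(17+4√18)^2 = 577 + 136√18
(17+4√18)^3 = 19601 + 4620√18
(17+4√18)^4 = 665857 + 156944√18
(17+4√18)^5 = 22619537 + 5331476√18

17 4
577 136
19601 4620
665857 156944
22619537 5331476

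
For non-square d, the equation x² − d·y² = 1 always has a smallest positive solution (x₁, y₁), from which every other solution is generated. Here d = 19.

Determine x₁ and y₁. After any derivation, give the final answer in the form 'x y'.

170 39

√19 = [4; 2,1,3,1,2,8, …], period ℓ=6 (even) → k=5
i=0: a=4 ⇒ p=4, q=1
i=1: a=2 ⇒ p=9, q=2
i=2: a=1 ⇒ p=13, q=3
i=3: a=3 ⇒ p=48, q=11
i=4: a=1 ⇒ p=61, q=14
i=5: a=2 ⇒ p=170, q=39
fundamental: x₁=170, y₁=39  (since 28900 − 19·1521 = 1)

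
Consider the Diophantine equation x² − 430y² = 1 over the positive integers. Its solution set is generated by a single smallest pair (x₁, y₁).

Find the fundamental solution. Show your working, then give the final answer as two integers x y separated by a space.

2862251 138030

[20; 1,2,1,3,1,…,2,1,40] for √430; ℓ=14 ⇒ convergent index 13
i=0: a=20 ⇒ p=20, q=1
i=1: a=1 ⇒ p=21, q=1
i=2: a=2 ⇒ p=62, q=3
…
i=5: a=1 ⇒ p=394, q=19
i=6: a=6 ⇒ p=2675, q=129
…
i=8: a=6 ⇒ p=133439, q=6435
…
i=11: a=1 ⇒ p=754371, q=36379
i=12: a=2 ⇒ p=2107880, q=101651
i=13: a=1 ⇒ p=2862251, q=138030
(x₁, y₁) = (2862251, 138030);  2862251² − 430·138030² = 1 ✓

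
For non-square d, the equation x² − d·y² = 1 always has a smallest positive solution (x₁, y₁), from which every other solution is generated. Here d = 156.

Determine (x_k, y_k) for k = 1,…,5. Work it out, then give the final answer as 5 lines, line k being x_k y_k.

25 2
1249 100
62425 4998
3120001 249800
155937625 12485002

√156 = [12; 2,24, …], period ℓ=2 (even) → k=1
a_0=12:  p_0=12·1+0=12,  q_0=12·0+1=1
a_1=2:  p_1=2·12+1=25,  q_1=2·1+0=2
→ (25, 2).  Check: 25²=625, 156·2²=624, difference 1.
n=2: (25,2)∘(25,2) = (25·25+156·2·2, 25·2+2·25) = (1249,100)
n=3: (1249,100)∘(25,2) = (25·1249+156·2·100, 25·100+2·1249) = (62425,4998)
n=4: (62425,4998)∘(25,2) = (25·62425+156·2·4998, 25·4998+2·62425) = (3120001,249800)
n=5: (3120001,249800)∘(25,2) = (25·3120001+156·2·249800, 25·249800+2·3120001) = (155937625,12485002)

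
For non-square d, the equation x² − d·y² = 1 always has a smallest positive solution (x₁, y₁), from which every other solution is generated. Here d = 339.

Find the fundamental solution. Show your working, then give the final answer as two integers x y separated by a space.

97970 5321

√339 → a₀=18, period (2,2,2,1,17,1,2,2,2,36); ℓ=10 even so k=9
i=0: a=18 ⇒ p=18, q=1
…
i=4: a=1 ⇒ p=313, q=17
i=5: a=17 ⇒ p=5542, q=301
…
i=8: a=2 ⇒ p=40359, q=2192
i=9: a=2 ⇒ p=97970, q=5321
fundamental: x₁=97970, y₁=5321  (since 9598120900 − 339·28313041 = 1)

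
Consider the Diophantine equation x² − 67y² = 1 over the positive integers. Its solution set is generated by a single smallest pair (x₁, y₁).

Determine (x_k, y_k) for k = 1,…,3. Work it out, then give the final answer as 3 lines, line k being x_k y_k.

[8; 5,2,1,1,7,1,1,2,5,16] for √67; ℓ=10 ⇒ convergent index 9
step 0: (8, 1)  from 8·(1,0) + (0,1)
step 1: (41, 5)  from 5·(8,1) + (1,0)
…
step 8: (9053, 1106)  from 2·(3577,437) + (1899,232)
step 9: (48842, 5967)  from 5·(9053,1106) + (3577,437)
→ (48842, 5967).  Check: 48842²=2385540964, 67·5967²=2385540963, difference 1.
n=2: (48842,5967)∘(48842,5967) = (48842·48842+67·5967·5967, 48842·5967+5967·48842) = (4771081927,582880428)
n=3: (4771081927,582880428)∘(48842,5967) = (48842·4771081927+67·5967·582880428, 48842·582880428+5967·4771081927) = (466058366908226,56938091722785)

48842 5967
4771081927 582880428
466058366908226 56938091722785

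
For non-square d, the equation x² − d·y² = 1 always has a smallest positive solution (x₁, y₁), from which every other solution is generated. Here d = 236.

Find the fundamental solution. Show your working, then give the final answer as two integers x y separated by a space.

561799 36570

√236 → a₀=15, period (2,1,3,5,1,6,1,5,3,1,2,30); ℓ=12 even so k=11
step 0: (15, 1)  from 15·(1,0) + (0,1)
…
step 8: (48806, 3177)  from 5·(8311,541) + (7251,472)
…
step 10: (203535, 13249)  from 1·(154729,10072) + (48806,3177)
step 11: (561799, 36570)  from 2·(203535,13249) + (154729,10072)
→ (561799, 36570).  Check: 561799²=315618116401, 236·36570²=315618116400, difference 1.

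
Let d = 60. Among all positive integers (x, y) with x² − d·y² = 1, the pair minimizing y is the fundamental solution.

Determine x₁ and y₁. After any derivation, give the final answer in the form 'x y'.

31 4

d=60: √d = [7; 1,2,1,14] (ℓ=4, even), read p_3/q_3
i=0: a=7 ⇒ p=7, q=1
i=1: a=1 ⇒ p=8, q=1
i=2: a=2 ⇒ p=23, q=3
i=3: a=1 ⇒ p=31, q=4
fundamental: x₁=31, y₁=4  (since 961 − 60·16 = 1)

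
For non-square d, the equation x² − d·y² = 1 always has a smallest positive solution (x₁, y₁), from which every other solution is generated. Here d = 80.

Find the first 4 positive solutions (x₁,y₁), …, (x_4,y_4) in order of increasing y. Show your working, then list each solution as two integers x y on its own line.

9 1
161 18
2889 323
51841 5796

d=80: √d = [8; 1,16] (ℓ=2, even), read p_1/q_1
k=0  a_k=8  p_k/q_k = 8/1
k=1  a_k=1  p_k/q_k = 9/1
fundamental: x₁=9, y₁=1  (since 81 − 80·1 = 1)
(x_2, y_2) = (9·9 + 80·1·1, 9·1 + 1·9) = (161, 18)
(x_3, y_3) = (9·161 + 80·1·18, 9·18 + 1·161) = (2889, 323)
(x_4, y_4) = (9·2889 + 80·1·323, 9·323 + 1·2889) = (51841, 5796)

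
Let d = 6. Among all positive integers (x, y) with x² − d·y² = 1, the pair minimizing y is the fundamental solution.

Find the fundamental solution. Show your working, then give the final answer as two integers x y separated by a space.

√6 → a₀=2, period (2,4); ℓ=2 even so k=1
k=0  a_k=2  p_k/q_k = 2/1
k=1  a_k=2  p_k/q_k = 5/2
(x₁, y₁) = (5, 2);  5² − 6·2² = 1 ✓

5 2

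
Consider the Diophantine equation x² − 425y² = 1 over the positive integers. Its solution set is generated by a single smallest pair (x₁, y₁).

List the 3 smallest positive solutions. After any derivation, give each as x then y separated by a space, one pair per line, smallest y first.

143649 6968
41270070401 2001892464
11856808685922849 575139701115304

√425 = [20; 1,1,1,1,1,1,40, …], period ℓ=7 (odd) → k=13
step 0: (20, 1)  from 20·(1,0) + (0,1)
step 1: (21, 1)  from 1·(20,1) + (1,0)
…
step 6: (268, 13)  from 1·(165,8) + (103,5)
step 7: (10885, 528)  from 40·(268,13) + (165,8)
step 8: (11153, 541)  from 1·(10885,528) + (268,13)
step 9: (22038, 1069)  from 1·(11153,541) + (10885,528)
…
step 12: (88420, 4289)  from 1·(55229,2679) + (33191,1610)
step 13: (143649, 6968)  from 1·(88420,4289) + (55229,2679)
(x₁, y₁) = (143649, 6968);  143649² − 425·6968² = 1 ✓
(143649+6968√425)^2 = 41270070401 + 2001892464√425
(143649+6968√425)^3 = 11856808685922849 + 575139701115304√425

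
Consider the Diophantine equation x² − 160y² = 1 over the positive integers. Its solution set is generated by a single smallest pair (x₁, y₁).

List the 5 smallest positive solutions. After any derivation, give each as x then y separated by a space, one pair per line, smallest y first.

721 57
1039681 82194
1499219281 118523691
2161873163521 170911080228
3117419602578001 246453659165085

[12; 1,1,1,5,1,1,1,24] for √160; ℓ=8 ⇒ convergent index 7
i=0: a=12 ⇒ p=12, q=1
i=1: a=1 ⇒ p=13, q=1
…
i=3: a=1 ⇒ p=38, q=3
i=4: a=5 ⇒ p=215, q=17
i=5: a=1 ⇒ p=253, q=20
i=6: a=1 ⇒ p=468, q=37
i=7: a=1 ⇒ p=721, q=57
→ (721, 57).  Check: 721²=519841, 160·57²=519840, difference 1.
n=2: (721,57)∘(721,57) = (721·721+160·57·57, 721·57+57·721) = (1039681,82194)
n=3: (1039681,82194)∘(721,57) = (721·1039681+160·57·82194, 721·82194+57·1039681) = (1499219281,118523691)
n=4: (1499219281,118523691)∘(721,57) = (721·1499219281+160·57·118523691, 721·118523691+57·1499219281) = (2161873163521,170911080228)
n=5: (2161873163521,170911080228)∘(721,57) = (721·2161873163521+160·57·170911080228, 721·170911080228+57·2161873163521) = (3117419602578001,246453659165085)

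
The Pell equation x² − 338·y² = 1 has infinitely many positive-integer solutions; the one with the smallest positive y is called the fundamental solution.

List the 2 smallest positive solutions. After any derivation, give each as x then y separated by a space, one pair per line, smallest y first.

114243 6214
26102926097 1419812004

√338 → a₀=18, period (2,1,1,2,36); ℓ=5 odd so k=9
a_0=18:  p_0=18·1+0=18,  q_0=18·0+1=1
…
a_2=1:  p_2=1·37+18=55,  q_2=1·2+1=3
…
a_8=1:  p_8=1·26327+17631=43958,  q_8=1·1432+959=2391
a_9=2:  p_9=2·43958+26327=114243,  q_9=2·2391+1432=6214
(x₁, y₁) = (114243, 6214);  114243² − 338·6214² = 1 ✓
k=2:  x_2 = 114243·114243+338·6214·6214 = 26102926097,  y_2 = 114243·6214+6214·114243 = 1419812004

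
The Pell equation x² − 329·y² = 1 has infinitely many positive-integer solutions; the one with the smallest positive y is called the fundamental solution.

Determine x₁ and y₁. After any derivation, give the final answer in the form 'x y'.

d=329: √d = [18; 7,4,2,1,1,4,1,1,2,4,7,36] (ℓ=12, even), read p_11/q_11
a_0=18:  p_0=18·1+0=18,  q_0=18·0+1=1
a_1=7:  p_1=7·18+1=127,  q_1=7·1+0=7
…
a_3=2:  p_3=2·526+127=1179,  q_3=2·29+7=65
…
a_5=1:  p_5=1·1705+1179=2884,  q_5=1·94+65=159
…
a_7=1:  p_7=1·13241+2884=16125,  q_7=1·730+159=889
…
a_10=4:  p_10=4·74857+29366=328794,  q_10=4·4127+1619=18127
a_11=7:  p_11=7·328794+74857=2376415,  q_11=7·18127+4127=131016
(x₁, y₁) = (2376415, 131016);  2376415² − 329·131016² = 1 ✓

2376415 131016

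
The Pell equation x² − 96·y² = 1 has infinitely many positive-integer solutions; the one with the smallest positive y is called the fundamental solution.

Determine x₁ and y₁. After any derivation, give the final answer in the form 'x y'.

√96 → a₀=9, period (1,3,1,18); ℓ=4 even so k=3
step 0: (9, 1)  from 9·(1,0) + (0,1)
step 1: (10, 1)  from 1·(9,1) + (1,0)
step 2: (39, 4)  from 3·(10,1) + (9,1)
step 3: (49, 5)  from 1·(39,4) + (10,1)
→ (49, 5).  Check: 49²=2401, 96·5²=2400, difference 1.

49 5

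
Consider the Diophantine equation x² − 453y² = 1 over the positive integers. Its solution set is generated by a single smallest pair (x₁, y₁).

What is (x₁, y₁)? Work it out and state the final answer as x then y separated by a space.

√453 → a₀=21, period (3,1,1,10,14,10,1,1,3,42); ℓ=10 even so k=9
k=0  a_k=21  p_k/q_k = 21/1
…
k=2  a_k=1  p_k/q_k = 85/4
k=3  a_k=1  p_k/q_k = 149/7
…
k=8  a_k=1  p_k/q_k = 469329/22051
k=9  a_k=3  p_k/q_k = 1653751/77700
(x₁, y₁) = (1653751, 77700);  1653751² − 453·77700² = 1 ✓

1653751 77700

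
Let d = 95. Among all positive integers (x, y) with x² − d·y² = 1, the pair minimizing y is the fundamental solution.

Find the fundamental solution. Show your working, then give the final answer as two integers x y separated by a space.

39 4

√95 = [9; 1,2,1,18, …], period ℓ=4 (even) → k=3
i=0: a=9 ⇒ p=9, q=1
i=1: a=1 ⇒ p=10, q=1
i=2: a=2 ⇒ p=29, q=3
i=3: a=1 ⇒ p=39, q=4
→ (39, 4).  Check: 39²=1521, 95·4²=1520, difference 1.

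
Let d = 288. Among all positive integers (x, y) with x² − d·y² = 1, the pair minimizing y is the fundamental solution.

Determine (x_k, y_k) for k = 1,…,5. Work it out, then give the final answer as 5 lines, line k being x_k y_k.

[16; 1,32] for √288; ℓ=2 ⇒ convergent index 1
i=0: a=16 ⇒ p=16, q=1
i=1: a=1 ⇒ p=17, q=1
→ (17, 1).  Check: 17²=289, 288·1²=288, difference 1.
(x_2, y_2) = (17·17 + 288·1·1, 17·1 + 1·17) = (577, 34)
(x_3, y_3) = (17·577 + 288·1·34, 17·34 + 1·577) = (19601, 1155)
(x_4, y_4) = (17·19601 + 288·1·1155, 17·1155 + 1·19601) = (665857, 39236)
(x_5, y_5) = (17·665857 + 288·1·39236, 17·39236 + 1·665857) = (22619537, 1332869)

17 1
577 34
19601 1155
665857 39236
22619537 1332869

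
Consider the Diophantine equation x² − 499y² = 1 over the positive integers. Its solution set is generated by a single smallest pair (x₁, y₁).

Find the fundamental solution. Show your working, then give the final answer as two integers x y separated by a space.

[22; 2,1,21,1,2,44] for √499; ℓ=6 ⇒ convergent index 5
i=0: a=22 ⇒ p=22, q=1
…
i=4: a=1 ⇒ p=1519, q=68
i=5: a=2 ⇒ p=4490, q=201
fundamental: x₁=4490, y₁=201  (since 20160100 − 499·40401 = 1)

4490 201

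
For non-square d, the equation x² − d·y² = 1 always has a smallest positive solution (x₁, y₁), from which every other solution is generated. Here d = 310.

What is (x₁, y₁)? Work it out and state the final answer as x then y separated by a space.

848719 48204

√310 = [17; 1,1,1,1,5,…,1,1,34, …], period ℓ=16 (even) → k=15
i=0: a=17 ⇒ p=17, q=1
i=1: a=1 ⇒ p=18, q=1
…
i=7: a=1 ⇒ p=2060, q=117
…
i=9: a=1 ⇒ p=7747, q=440
…
i=12: a=1 ⇒ p=181315, q=10298
i=13: a=1 ⇒ p=333702, q=18953
i=14: a=1 ⇒ p=515017, q=29251
i=15: a=1 ⇒ p=848719, q=48204
(x₁, y₁) = (848719, 48204);  848719² − 310·48204² = 1 ✓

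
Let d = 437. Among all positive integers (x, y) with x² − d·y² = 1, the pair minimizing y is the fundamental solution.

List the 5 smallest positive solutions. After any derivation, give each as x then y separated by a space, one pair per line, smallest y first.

4599 220
42301601 2023560
389090121399 18612704660
3578850894326401 171199655439120
32918270136924114999 1574694412116321100

d=437: √d = [20; 1,9,2,9,1,40] (ℓ=6, even), read p_5/q_5
k=0  a_k=20  p_k/q_k = 20/1
…
k=3  a_k=2  p_k/q_k = 439/21
k=4  a_k=9  p_k/q_k = 4160/199
k=5  a_k=1  p_k/q_k = 4599/220
(x₁, y₁) = (4599, 220);  4599² − 437·220² = 1 ✓
(x_2, y_2) = (4599·4599 + 437·220·220, 4599·220 + 220·4599) = (42301601, 2023560)
(x_3, y_3) = (4599·42301601 + 437·220·2023560, 4599·2023560 + 220·42301601) = (389090121399, 18612704660)
(x_4, y_4) = (4599·389090121399 + 437·220·18612704660, 4599·18612704660 + 220·389090121399) = (3578850894326401, 171199655439120)
(x_5, y_5) = (4599·3578850894326401 + 437·220·171199655439120, 4599·171199655439120 + 220·3578850894326401) = (32918270136924114999, 1574694412116321100)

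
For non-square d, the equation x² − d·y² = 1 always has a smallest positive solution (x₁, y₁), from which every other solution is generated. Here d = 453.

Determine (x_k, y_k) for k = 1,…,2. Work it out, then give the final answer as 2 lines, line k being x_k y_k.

[21; 3,1,1,10,14,10,1,1,3,42] for √453; ℓ=10 ⇒ convergent index 9
a_0=21:  p_0=21·1+0=21,  q_0=21·0+1=1
a_1=3:  p_1=3·21+1=64,  q_1=3·1+0=3
a_2=1:  p_2=1·64+21=85,  q_2=1·3+1=4
a_3=1:  p_3=1·85+64=149,  q_3=1·4+3=7
a_4=10:  p_4=10·149+85=1575,  q_4=10·7+4=74
…
a_6=10:  p_6=10·22199+1575=223565,  q_6=10·1043+74=10504
a_7=1:  p_7=1·223565+22199=245764,  q_7=1·10504+1043=11547
a_8=1:  p_8=1·245764+223565=469329,  q_8=1·11547+10504=22051
a_9=3:  p_9=3·469329+245764=1653751,  q_9=3·22051+11547=77700
(x₁, y₁) = (1653751, 77700);  1653751² − 453·77700² = 1 ✓
k=2:  x_2 = 1653751·1653751+453·77700·77700 = 5469784740001,  y_2 = 1653751·77700+77700·1653751 = 256992905400

1653751 77700
5469784740001 256992905400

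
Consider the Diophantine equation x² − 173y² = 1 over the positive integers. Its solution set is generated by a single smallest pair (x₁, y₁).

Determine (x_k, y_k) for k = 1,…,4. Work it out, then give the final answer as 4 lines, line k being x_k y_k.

2499849 190060
12498490045601 950242601880
62488675684008728649 4750926036134042180
312424506839974574118902401 23753195401006348176659760

√173 = [13; 6,1,1,6,26, …], period ℓ=5 (odd) → k=9
step 0: (13, 1)  from 13·(1,0) + (0,1)
…
step 8: (382343, 29069)  from 1·(205791,15646) + (176552,13423)
step 9: (2499849, 190060)  from 6·(382343,29069) + (205791,15646)
fundamental: x₁=2499849, y₁=190060  (since 6249245022801 − 173·36122803600 = 1)
n=2: (2499849,190060)∘(2499849,190060) = (2499849·2499849+173·190060·190060, 2499849·190060+190060·2499849) = (12498490045601,950242601880)
n=3: (12498490045601,950242601880)∘(2499849,190060) = (2499849·12498490045601+173·190060·950242601880, 2499849·950242601880+190060·12498490045601) = (62488675684008728649,4750926036134042180)
n=4: (62488675684008728649,4750926036134042180)∘(2499849,190060) = (2499849·62488675684008728649+173·190060·4750926036134042180, 2499849·4750926036134042180+190060·62488675684008728649) = (312424506839974574118902401,23753195401006348176659760)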